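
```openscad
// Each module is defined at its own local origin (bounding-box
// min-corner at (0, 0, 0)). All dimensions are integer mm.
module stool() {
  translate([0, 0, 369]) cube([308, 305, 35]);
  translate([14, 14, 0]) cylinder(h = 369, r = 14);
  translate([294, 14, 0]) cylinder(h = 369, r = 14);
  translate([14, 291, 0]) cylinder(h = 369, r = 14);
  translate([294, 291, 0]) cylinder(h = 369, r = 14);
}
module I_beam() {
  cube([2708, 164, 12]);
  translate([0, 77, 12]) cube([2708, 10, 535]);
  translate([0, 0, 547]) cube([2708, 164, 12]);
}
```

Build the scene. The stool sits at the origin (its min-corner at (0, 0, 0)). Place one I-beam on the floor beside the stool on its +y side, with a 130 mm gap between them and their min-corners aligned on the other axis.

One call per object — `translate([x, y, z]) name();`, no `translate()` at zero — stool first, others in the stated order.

stool();
translate([0, 435, 0]) I_beam();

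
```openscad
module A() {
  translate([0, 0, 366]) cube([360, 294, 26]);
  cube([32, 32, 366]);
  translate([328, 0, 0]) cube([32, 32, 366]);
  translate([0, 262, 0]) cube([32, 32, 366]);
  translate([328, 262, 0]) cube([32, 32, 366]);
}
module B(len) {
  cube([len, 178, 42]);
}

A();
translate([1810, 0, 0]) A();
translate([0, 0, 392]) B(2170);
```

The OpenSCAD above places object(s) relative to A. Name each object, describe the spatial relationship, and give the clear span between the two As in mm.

Second stool starts at x = 1810; first ends at x = 360; clear span = 1810 − 360 = 1450 mm.

A is a stool. B is a beam. A beam spans the tops of two stools. The clear span between the two stools is 1450 mm.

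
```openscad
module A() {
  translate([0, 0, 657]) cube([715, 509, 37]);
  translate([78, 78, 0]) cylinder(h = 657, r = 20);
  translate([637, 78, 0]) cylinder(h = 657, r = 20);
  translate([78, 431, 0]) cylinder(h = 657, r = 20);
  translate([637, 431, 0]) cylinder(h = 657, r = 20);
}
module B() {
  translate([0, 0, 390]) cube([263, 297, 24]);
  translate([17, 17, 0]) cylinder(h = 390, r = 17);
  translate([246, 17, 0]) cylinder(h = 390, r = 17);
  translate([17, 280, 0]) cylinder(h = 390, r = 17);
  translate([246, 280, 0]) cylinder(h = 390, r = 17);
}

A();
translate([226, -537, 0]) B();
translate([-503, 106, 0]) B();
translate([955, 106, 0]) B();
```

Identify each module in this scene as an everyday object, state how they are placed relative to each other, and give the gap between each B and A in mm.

A is a table. B is a stool. Three stools sit around the table at the −y, −x, +x sides. The gap between each stool and the table is 240 mm.

Each stool's nearest face is 240 mm from the table's bounding box.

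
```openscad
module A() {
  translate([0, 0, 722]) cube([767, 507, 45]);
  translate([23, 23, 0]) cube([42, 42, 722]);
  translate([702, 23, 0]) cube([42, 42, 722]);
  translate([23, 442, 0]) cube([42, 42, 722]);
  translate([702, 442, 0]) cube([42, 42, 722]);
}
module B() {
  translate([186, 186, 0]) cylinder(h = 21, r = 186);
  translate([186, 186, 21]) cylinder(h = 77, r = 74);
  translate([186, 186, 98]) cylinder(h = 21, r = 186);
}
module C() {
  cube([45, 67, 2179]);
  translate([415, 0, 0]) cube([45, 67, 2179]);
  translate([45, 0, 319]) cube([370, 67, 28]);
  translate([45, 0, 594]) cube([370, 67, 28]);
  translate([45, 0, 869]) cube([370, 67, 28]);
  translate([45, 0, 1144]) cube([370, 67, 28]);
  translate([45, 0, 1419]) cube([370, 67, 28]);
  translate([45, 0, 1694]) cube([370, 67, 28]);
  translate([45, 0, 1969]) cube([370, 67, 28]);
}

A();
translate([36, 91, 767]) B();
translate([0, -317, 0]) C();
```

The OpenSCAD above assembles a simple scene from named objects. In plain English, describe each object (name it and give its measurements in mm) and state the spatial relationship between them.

A is a table with a 767×507 mm rectangular top, 45 mm thick, top surface at z = 767 mm, supported by four 42×42 mm square legs, each inset 23 mm from the nearest pair of top edges, running from the floor.

B is a spool: two coaxial disc flanges of radius 186 mm and thickness 21 mm, joined by a core cylinder of radius 74 mm and height 77 mm. The lower flange rests on z = 0 and the three cylinders share a vertical axis.

C is a wooden ladder with two side rails of 45×67 mm section and 2179 mm height, set 460 mm apart overall. Between them run 7 rectangular rungs (67 mm deep, 28 mm thick), front faces flush with the rails' −y face. The bottom of the first rung is 319 mm above the floor and each subsequent rung is 275 mm higher than the one below.

The spool is on top of the table. The ladder is on the floor beside the table on its −y side.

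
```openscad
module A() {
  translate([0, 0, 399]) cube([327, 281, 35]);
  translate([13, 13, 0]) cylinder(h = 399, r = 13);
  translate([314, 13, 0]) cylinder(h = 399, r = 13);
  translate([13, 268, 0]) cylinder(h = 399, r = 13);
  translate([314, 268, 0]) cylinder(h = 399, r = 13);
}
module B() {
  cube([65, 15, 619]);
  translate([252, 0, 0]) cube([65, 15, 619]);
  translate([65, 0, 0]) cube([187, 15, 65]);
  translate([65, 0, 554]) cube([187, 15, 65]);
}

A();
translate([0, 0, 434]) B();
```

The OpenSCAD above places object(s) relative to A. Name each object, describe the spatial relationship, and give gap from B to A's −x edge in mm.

The picture frame's min-x is at 0; the stool's min-x is 0; gap = 0 mm.

A is a stool. B is a picture frame. The picture frame is on top of the stool. The gap from the picture frame to the stool's −x edge is 0 mm.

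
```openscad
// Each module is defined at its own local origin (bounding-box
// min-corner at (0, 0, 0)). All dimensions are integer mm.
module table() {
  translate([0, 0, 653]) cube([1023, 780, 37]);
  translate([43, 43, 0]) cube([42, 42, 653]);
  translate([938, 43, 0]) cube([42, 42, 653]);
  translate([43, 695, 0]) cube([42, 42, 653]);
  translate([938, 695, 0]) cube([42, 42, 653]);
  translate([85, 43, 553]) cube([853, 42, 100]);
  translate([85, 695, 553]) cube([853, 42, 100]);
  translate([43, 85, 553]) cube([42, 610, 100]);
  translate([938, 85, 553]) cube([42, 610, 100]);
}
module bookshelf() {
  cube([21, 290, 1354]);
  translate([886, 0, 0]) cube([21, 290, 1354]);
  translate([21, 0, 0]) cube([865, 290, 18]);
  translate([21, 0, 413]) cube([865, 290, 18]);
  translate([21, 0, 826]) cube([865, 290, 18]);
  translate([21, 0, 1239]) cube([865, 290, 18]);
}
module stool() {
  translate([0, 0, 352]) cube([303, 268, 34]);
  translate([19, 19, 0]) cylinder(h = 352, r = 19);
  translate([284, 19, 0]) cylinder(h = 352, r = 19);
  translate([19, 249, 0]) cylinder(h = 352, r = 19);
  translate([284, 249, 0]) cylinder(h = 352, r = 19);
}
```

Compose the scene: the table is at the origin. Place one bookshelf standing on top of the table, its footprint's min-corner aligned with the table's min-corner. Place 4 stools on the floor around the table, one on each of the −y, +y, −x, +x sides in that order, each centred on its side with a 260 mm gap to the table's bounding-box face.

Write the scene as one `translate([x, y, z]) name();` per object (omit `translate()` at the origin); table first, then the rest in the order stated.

table();
translate([0, 0, 690]) bookshelf();
translate([360, -528, 0]) stool();
translate([360, 1040, 0]) stool();
translate([-563, 256, 0]) stool();
translate([1283, 256, 0]) stool();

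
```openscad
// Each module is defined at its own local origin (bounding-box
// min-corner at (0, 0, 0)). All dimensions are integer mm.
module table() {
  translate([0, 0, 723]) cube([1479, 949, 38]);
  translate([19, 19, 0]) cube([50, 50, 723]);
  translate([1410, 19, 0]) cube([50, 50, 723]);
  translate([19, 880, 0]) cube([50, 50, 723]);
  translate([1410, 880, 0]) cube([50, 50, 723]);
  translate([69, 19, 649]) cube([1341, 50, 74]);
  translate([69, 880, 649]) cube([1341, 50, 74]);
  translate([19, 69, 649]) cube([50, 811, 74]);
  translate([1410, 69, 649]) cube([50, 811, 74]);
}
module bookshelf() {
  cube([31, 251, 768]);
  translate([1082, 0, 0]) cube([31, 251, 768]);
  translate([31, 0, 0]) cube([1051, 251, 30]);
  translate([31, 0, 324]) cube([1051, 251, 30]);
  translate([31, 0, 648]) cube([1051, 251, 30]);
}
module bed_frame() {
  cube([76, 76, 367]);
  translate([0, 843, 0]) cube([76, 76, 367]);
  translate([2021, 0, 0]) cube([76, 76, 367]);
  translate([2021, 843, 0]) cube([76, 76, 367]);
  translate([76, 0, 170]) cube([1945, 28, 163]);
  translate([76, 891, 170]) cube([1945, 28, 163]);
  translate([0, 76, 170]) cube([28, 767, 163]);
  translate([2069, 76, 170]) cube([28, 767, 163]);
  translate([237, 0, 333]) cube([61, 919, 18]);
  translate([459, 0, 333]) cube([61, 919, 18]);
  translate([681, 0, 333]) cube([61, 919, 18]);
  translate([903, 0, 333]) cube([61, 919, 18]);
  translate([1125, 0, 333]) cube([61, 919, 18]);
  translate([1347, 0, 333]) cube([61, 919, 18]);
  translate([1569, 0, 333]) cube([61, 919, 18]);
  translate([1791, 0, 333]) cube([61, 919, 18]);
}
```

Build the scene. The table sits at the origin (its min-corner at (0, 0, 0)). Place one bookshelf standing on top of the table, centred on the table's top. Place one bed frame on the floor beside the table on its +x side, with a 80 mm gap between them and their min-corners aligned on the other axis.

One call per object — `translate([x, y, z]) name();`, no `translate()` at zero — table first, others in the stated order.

table();
translate([183, 349, 761]) bookshelf();
translate([1559, 0, 0]) bed_frame();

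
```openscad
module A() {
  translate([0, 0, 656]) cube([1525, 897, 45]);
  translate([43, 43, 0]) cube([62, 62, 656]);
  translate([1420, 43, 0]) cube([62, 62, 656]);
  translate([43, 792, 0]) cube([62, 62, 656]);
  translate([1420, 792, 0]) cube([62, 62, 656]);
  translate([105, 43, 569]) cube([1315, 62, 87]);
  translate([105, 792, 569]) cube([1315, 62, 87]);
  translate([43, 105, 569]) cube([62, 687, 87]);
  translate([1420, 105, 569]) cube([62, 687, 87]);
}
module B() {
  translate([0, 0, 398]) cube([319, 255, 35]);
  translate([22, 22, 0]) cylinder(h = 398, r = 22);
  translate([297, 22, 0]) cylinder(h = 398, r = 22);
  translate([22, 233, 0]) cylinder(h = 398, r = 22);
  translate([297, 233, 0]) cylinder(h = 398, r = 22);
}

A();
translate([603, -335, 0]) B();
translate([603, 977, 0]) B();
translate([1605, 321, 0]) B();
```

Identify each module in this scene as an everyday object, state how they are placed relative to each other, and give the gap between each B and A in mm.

Each stool's nearest face is 80 mm from the table's bounding box.

A is a table. B is a stool. Three stools sit around the table at the −y, +y, +x sides. The gap between each stool and the table is 80 mm.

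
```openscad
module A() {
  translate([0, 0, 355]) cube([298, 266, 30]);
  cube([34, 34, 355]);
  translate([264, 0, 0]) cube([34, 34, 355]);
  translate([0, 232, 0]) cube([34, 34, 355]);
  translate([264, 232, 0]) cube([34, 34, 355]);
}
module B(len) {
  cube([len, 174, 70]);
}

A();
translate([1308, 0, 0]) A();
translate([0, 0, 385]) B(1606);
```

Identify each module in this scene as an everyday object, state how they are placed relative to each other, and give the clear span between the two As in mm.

A is a stool. B is a beam. A beam spans the tops of two stools. The clear span between the two stools is 1010 mm.

Second stool starts at x = 1308; first ends at x = 298; clear span = 1308 − 298 = 1010 mm.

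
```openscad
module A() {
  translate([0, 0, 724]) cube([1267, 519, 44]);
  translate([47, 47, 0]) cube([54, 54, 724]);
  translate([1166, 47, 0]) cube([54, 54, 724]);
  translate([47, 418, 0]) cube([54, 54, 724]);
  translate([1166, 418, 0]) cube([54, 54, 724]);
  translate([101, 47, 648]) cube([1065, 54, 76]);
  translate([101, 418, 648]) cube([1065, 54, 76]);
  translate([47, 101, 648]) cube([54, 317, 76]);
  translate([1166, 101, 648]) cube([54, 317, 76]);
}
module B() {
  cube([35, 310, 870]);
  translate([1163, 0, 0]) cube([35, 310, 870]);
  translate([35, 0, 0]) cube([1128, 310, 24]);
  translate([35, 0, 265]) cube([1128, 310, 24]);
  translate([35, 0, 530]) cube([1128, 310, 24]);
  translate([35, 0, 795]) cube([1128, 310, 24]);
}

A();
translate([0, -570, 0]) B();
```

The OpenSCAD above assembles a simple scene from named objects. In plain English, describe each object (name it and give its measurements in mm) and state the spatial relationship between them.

A is a table: top 1267 mm (x) × 519 mm (y), 44 mm thick, upper face at z = 768 mm, on four 54×54 mm square legs, each inset 47 mm from the nearest pair of top edges, running from z = 0 to the bottom of the top. Four apron rails, 54 mm thick and 76 mm tall, run between adjacent legs with their top edges flush with the underside of the top and their outer faces flush with the legs' outer faces.

B is a bookshelf 1198 mm wide overall, 310 mm deep and 870 mm tall. The two sides are 35 mm thick vertical panels. 4 horizontal shelves of 24 mm thickness span between the inner faces of the sides; the lowest shelf sits on the floor and shelves are stacked with a clear vertical gap of 241 mm between each pair.

The bookshelf is on the floor beside the table on its −y side.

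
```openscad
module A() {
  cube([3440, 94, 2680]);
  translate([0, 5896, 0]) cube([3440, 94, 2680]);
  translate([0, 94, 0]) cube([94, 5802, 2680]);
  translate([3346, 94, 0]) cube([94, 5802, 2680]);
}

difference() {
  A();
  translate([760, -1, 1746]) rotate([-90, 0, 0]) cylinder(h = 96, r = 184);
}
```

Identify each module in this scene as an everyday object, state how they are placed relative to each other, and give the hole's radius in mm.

The subtracted cylinder has r = 184 mm.

A is a house frame. The house frame has a circular hole through its front wall. The hole's radius is 184 mm.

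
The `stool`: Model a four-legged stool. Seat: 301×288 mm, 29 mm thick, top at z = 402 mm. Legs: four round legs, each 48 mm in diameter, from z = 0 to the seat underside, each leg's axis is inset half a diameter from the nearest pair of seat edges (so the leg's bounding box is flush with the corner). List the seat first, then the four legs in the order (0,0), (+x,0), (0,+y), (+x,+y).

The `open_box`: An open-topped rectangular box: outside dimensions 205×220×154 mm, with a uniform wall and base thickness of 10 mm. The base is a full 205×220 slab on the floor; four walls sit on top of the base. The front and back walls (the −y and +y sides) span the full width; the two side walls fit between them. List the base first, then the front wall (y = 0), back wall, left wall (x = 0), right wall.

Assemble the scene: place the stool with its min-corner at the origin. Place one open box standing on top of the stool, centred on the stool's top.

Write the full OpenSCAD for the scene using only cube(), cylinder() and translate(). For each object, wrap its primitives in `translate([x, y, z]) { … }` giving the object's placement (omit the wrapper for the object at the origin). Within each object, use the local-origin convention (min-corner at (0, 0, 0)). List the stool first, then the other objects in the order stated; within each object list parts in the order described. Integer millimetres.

translate([0, 0, 373]) cube([301, 288, 29]);
translate([24, 24, 0]) cylinder(h = 373, r = 24);
translate([277, 24, 0]) cylinder(h = 373, r = 24);
translate([24, 264, 0]) cylinder(h = 373, r = 24);
translate([277, 264, 0]) cylinder(h = 373, r = 24);
translate([48, 34, 402]) {
  cube([205, 220, 10]);
  translate([0, 0, 10]) cube([205, 10, 144]);
  translate([0, 210, 10]) cube([205, 10, 144]);
  translate([0, 10, 10]) cube([10, 200, 144]);
  translate([195, 10, 10]) cube([10, 200, 144]);
}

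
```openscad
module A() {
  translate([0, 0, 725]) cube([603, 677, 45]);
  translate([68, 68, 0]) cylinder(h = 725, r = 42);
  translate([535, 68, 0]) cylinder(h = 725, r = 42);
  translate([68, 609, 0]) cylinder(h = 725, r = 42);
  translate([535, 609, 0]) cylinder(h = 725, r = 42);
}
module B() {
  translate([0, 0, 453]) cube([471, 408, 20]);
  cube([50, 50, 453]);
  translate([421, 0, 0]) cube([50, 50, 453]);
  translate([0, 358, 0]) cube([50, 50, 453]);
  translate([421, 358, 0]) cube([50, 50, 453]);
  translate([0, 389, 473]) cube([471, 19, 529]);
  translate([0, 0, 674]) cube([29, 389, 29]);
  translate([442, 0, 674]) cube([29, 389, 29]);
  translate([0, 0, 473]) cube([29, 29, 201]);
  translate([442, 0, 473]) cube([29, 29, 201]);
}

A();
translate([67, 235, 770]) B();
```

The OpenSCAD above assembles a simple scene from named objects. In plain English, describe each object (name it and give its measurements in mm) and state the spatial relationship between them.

A is a rectangular dining table. The top is 603×677×45 mm with its upper surface at z = 770 mm. It stands on four round legs of 84 mm diameter, each leg's bounding box inset 26 mm from the nearest pair of top edges, running from the floor to the underside of the top.

B is a chair. The seat is a 471×408×20 mm slab with its top at z = 473 mm, on four 50×50 mm corner legs (flush with the seat edges, standing on z = 0). A flat backrest 19 mm thick, 529 mm tall, spans the full seat width and rises from the seat top along its +y edge, rear face flush with the rear of the seat. Two armrests of 29×29 mm section run along each side from the seat's front edge to the front of the backrest, top faces 230 mm above the seat top and outer faces flush with the seat's x-edges; a 29×29 mm post under the front of each armrest stands on the seat at the front corner.

The chair is on top of the table.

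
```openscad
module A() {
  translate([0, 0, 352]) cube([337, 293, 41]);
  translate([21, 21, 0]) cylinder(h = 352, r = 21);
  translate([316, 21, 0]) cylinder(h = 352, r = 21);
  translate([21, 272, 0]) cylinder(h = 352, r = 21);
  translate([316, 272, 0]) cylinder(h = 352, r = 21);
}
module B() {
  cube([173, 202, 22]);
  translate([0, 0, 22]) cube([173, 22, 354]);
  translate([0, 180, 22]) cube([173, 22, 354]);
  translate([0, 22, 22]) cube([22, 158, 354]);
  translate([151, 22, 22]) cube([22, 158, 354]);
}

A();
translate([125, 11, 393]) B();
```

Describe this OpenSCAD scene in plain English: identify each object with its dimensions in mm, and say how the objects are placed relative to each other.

A is a four-legged stool. The seat is 337×293 mm, 41 mm thick, top at z = 393 mm. It stands on four round legs, each 42 mm in diameter, from z = 0 to the seat underside, each leg's axis is inset half a diameter from the nearest pair of seat edges (so the leg's bounding box is flush with the corner).

B is an open storage box with external size 173×202×376 mm and wall thickness 22 mm (the base is also 22 mm thick). The base covers the whole footprint; the four walls stand on the base, with the y-facing walls full-width and the x-facing walls fitting between their inner faces.

The open box is on top of the stool.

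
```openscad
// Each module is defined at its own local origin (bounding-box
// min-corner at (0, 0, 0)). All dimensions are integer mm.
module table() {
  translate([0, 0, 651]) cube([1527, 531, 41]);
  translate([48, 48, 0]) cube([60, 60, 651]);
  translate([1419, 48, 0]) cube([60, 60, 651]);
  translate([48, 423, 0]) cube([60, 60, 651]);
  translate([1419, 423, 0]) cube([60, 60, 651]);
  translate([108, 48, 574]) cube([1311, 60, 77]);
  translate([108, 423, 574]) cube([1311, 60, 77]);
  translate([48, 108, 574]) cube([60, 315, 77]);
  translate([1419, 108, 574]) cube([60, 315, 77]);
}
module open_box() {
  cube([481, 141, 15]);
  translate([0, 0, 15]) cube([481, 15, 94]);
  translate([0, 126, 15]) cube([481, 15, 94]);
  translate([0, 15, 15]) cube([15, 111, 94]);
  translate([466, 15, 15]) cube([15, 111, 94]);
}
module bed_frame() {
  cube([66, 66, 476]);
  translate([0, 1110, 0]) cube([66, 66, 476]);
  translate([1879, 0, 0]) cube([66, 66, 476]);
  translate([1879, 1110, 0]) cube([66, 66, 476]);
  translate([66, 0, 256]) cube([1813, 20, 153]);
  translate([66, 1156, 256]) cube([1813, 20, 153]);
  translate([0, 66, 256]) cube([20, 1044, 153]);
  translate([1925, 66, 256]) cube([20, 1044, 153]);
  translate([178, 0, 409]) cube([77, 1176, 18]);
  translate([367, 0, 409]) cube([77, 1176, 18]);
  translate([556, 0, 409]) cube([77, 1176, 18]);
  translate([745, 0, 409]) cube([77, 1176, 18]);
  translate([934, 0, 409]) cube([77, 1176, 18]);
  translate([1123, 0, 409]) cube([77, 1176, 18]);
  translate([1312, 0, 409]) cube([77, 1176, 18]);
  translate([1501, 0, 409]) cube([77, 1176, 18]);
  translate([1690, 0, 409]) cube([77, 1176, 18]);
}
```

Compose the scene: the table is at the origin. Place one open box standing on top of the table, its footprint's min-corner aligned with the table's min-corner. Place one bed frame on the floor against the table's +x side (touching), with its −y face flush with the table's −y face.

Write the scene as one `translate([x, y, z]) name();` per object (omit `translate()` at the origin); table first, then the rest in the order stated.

table();
translate([0, 0, 692]) open_box();
translate([1527, 0, 0]) bed_frame();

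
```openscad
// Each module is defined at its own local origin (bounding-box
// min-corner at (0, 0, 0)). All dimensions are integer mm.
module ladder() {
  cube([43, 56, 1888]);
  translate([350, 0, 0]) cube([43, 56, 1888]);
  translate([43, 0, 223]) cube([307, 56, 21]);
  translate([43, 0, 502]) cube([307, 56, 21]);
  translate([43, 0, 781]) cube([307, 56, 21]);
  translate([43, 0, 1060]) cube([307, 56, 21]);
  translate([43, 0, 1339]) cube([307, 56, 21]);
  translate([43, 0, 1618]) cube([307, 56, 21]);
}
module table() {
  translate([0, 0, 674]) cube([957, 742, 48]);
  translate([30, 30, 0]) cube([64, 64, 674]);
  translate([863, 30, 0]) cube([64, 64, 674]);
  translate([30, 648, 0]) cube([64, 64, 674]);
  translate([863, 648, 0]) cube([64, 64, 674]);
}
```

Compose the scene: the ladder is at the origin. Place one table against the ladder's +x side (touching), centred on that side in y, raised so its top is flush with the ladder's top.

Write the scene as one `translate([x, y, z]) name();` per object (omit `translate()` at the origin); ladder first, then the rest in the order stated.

ladder();
translate([393, -343, 1166]) table();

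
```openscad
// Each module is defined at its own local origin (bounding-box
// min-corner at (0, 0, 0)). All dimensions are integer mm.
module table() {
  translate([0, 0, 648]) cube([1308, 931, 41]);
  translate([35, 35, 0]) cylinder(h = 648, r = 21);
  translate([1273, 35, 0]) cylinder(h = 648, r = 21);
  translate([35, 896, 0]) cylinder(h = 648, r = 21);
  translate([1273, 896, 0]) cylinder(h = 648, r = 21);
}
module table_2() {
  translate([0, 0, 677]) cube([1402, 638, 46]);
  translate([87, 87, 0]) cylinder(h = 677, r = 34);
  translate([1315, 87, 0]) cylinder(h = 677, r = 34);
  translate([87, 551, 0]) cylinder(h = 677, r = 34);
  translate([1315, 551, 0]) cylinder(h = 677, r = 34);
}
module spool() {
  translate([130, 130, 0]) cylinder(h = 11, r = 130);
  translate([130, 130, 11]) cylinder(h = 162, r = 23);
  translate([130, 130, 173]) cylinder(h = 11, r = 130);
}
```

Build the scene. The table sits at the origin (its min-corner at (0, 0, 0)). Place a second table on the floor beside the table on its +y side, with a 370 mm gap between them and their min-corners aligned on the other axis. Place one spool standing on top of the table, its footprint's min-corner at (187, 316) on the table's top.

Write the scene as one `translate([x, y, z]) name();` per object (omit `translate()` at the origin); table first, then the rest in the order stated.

table();
translate([0, 1301, 0]) table_2();
translate([187, 316, 689]) spool();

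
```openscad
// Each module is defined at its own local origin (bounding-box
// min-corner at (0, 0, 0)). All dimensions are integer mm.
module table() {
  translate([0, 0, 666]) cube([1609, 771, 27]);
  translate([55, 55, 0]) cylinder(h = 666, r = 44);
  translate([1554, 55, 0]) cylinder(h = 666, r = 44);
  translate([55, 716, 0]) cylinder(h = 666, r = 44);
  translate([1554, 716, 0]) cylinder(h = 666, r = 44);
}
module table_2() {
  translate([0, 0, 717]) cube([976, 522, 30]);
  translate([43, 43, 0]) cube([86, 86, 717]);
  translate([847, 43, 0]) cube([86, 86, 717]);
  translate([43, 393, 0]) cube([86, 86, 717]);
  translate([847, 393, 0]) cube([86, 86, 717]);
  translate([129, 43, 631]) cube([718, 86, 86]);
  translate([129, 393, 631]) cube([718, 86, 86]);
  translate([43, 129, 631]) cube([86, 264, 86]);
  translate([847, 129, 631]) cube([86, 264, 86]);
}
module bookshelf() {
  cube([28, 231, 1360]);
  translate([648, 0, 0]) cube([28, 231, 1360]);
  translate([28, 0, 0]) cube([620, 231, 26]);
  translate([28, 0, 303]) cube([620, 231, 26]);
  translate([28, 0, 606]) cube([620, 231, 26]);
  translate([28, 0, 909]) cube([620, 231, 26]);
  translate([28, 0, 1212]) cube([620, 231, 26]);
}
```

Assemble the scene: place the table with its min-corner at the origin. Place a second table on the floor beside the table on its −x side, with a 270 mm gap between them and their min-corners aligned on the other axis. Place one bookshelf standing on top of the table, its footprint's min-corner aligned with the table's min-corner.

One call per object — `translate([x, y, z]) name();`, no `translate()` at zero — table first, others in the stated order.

table();
translate([-1246, 0, 0]) table_2();
translate([0, 0, 693]) bookshelf();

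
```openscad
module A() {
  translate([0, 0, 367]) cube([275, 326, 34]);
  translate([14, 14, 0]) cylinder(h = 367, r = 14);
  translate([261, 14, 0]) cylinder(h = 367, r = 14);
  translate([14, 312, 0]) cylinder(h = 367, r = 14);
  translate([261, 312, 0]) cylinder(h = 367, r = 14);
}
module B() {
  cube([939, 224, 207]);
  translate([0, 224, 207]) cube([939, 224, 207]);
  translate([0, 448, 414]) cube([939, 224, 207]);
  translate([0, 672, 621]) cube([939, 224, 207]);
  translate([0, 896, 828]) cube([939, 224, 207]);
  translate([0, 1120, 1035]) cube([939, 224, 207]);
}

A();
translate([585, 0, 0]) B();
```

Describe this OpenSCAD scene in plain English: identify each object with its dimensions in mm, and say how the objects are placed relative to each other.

A is a simple wooden stool: a rectangular seat 275 mm (x) by 326 mm (y), 34 mm thick, top face at z = 401 mm, on four round legs, each 28 mm in diameter. The legs rest on z = 0, each leg's axis is inset half a diameter from the nearest pair of seat edges (so the leg's bounding box is flush with the corner).

B is a straight staircase of 6 solid steps. Each step is 939 mm wide (x), 224 mm deep (y, the going) and 207 mm tall (the rise). The first step rests on the floor; each subsequent step sits one going further in +y and one rise higher in +z, directly behind and above the previous step with no overlap.

The staircase is on the floor beside the stool on its +x side.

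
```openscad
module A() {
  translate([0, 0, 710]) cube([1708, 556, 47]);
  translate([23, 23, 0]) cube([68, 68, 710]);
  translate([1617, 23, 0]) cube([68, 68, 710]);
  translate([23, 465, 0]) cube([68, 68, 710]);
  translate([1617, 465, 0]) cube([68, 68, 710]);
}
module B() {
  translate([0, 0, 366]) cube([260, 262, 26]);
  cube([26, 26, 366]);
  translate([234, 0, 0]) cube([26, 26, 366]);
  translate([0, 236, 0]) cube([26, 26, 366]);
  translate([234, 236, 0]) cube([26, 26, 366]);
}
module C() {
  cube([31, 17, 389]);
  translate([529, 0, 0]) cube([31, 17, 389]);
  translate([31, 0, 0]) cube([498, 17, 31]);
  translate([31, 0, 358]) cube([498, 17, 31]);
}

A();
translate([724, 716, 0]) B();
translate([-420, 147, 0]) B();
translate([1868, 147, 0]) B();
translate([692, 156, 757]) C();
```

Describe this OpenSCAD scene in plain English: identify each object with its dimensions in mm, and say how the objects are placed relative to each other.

A is a table: top 1708 mm (x) × 556 mm (y), 47 mm thick, upper face at z = 757 mm, on four 68×68 mm square legs, each inset 23 mm from the nearest pair of top edges, running from z = 0 to the bottom of the top.

B is a four-legged stool. The seat is 260×262 mm, 26 mm thick, top at z = 392 mm. It stands on four square legs, each 26×26 mm in cross-section, from z = 0 to the seat underside, each flush with a corner of the seat.

C is a picture frame with a 498×327 mm rectangular opening (x by z) and a uniform 31 mm border on every side. Frame depth is 17 mm along y. It is built from two vertical stiles running the full outside height and two horizontal rails spanning the gap between the stiles.

Three stools sit around the table at the +y, −x, +x sides. The picture frame is on top of the table.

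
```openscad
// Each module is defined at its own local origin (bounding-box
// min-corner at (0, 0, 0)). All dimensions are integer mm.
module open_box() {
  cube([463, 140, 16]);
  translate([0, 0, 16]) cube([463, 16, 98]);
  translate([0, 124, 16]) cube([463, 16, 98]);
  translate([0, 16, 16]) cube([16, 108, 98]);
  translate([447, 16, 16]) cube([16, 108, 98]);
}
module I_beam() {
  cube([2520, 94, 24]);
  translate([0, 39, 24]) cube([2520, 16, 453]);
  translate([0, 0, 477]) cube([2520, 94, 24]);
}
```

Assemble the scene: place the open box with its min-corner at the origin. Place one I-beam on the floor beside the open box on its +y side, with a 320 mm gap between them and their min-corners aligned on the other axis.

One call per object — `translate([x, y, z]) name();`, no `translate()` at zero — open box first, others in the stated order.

open_box();
translate([0, 460, 0]) I_beam();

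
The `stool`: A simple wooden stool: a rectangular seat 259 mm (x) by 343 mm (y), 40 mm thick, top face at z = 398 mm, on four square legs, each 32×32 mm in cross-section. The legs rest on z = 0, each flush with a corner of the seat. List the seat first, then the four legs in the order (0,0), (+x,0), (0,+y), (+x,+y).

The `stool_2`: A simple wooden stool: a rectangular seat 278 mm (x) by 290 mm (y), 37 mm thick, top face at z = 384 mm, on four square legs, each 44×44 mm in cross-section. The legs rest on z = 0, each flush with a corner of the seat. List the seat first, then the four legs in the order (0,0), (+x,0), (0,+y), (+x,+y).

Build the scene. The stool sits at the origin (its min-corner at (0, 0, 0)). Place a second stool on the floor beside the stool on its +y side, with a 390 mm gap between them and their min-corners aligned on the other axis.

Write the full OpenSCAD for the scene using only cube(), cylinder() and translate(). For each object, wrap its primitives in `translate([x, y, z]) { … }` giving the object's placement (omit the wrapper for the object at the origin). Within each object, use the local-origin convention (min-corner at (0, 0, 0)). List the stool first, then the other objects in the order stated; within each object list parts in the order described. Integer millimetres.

translate([0, 0, 358]) cube([259, 343, 40]);
cube([32, 32, 358]);
translate([227, 0, 0]) cube([32, 32, 358]);
translate([0, 311, 0]) cube([32, 32, 358]);
translate([227, 311, 0]) cube([32, 32, 358]);
translate([0, 733, 0]) {
  translate([0, 0, 347]) cube([278, 290, 37]);
  cube([44, 44, 347]);
  translate([234, 0, 0]) cube([44, 44, 347]);
  translate([0, 246, 0]) cube([44, 44, 347]);
  translate([234, 246, 0]) cube([44, 44, 347]);
}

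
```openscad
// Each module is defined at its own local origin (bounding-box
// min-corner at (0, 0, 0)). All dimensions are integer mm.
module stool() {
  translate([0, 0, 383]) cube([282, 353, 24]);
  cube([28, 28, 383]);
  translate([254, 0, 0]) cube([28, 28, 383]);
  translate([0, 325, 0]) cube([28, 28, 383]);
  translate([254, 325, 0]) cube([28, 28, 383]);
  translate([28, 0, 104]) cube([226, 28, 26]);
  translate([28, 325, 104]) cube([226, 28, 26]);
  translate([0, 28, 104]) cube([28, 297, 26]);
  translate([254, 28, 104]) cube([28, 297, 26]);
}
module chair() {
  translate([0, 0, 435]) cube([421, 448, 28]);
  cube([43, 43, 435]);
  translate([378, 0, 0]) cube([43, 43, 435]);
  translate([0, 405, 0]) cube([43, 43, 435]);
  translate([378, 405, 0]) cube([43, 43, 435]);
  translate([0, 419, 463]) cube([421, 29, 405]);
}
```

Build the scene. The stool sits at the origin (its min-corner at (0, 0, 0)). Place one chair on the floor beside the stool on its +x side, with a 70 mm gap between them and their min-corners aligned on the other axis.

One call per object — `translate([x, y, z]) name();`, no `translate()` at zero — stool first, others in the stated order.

stool();
translate([352, 0, 0]) chair();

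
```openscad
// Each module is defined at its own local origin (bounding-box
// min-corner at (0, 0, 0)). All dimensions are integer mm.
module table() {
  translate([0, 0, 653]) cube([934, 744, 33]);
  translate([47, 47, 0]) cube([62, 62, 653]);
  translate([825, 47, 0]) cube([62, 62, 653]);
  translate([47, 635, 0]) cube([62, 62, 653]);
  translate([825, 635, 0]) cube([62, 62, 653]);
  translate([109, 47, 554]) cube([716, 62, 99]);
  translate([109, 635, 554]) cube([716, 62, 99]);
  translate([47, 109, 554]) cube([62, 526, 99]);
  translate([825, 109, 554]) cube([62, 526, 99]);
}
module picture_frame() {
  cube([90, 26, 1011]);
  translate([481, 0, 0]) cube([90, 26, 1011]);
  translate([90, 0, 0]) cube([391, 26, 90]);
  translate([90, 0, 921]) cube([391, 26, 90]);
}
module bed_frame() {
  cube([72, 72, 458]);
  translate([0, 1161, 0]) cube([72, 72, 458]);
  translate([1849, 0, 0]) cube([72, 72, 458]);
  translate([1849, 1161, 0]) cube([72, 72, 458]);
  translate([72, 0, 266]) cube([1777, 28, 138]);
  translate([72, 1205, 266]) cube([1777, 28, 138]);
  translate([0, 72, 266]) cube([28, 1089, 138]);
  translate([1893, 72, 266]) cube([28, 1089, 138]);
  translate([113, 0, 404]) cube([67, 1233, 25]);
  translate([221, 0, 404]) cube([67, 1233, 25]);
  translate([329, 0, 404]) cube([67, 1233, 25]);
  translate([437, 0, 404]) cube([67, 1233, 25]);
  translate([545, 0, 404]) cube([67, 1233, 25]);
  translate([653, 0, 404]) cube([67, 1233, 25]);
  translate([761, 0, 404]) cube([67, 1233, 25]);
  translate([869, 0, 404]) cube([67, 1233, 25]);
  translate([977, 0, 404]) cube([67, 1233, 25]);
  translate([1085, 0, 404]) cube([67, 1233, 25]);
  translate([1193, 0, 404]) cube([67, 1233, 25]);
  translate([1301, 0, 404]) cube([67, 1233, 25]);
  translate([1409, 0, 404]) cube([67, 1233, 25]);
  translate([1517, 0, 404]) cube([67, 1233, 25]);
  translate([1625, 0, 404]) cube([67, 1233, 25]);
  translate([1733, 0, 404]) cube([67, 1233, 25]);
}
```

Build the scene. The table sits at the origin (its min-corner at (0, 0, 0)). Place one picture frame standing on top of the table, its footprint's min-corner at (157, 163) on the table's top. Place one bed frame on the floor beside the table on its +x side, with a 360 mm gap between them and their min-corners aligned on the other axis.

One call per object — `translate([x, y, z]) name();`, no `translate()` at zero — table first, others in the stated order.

table();
translate([157, 163, 686]) picture_frame();
translate([1294, 0, 0]) bed_frame();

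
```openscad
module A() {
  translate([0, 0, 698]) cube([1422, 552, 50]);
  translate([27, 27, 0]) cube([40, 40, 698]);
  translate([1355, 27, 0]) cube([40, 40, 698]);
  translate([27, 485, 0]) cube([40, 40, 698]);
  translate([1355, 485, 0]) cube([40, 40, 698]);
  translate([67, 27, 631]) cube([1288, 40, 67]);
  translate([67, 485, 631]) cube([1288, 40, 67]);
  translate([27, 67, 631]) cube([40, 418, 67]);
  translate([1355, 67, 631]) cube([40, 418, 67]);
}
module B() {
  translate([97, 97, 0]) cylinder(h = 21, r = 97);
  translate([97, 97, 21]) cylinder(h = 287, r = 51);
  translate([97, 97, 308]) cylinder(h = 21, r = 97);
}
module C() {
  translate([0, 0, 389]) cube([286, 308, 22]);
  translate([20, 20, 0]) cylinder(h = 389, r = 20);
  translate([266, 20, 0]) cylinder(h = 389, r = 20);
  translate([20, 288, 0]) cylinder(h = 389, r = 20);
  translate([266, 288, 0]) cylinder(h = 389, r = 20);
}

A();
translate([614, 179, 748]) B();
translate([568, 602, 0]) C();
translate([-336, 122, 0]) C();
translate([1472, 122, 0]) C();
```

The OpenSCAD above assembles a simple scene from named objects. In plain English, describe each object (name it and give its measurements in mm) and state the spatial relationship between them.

A is a rectangular dining table. The top is 1422×552×50 mm with its upper surface at z = 748 mm. It stands on four 40×40 mm square legs, each inset 27 mm from the nearest pair of top edges, running from the floor to the underside of the top. Four apron rails, 40 mm thick and 67 mm tall, run between adjacent legs with their top edges flush with the underside of the top and their outer faces flush with the legs' outer faces.

B is a spool: two coaxial disc flanges of radius 97 mm and thickness 21 mm, joined by a core cylinder of radius 51 mm and height 287 mm. The lower flange rests on z = 0 and the three cylinders share a vertical axis.

C is a four-legged stool. The seat is a 286×308×22 mm slab whose top surface is at z = 411 mm; four round legs, each 40 mm in diameter, run from the floor (z = 0) to the underside of the seat, each leg's axis is inset half a diameter from the nearest pair of seat edges (so the leg's bounding box is flush with the corner).

The spool is on top of the table, centred. Three stools sit around the table at the +y, −x, +x sides.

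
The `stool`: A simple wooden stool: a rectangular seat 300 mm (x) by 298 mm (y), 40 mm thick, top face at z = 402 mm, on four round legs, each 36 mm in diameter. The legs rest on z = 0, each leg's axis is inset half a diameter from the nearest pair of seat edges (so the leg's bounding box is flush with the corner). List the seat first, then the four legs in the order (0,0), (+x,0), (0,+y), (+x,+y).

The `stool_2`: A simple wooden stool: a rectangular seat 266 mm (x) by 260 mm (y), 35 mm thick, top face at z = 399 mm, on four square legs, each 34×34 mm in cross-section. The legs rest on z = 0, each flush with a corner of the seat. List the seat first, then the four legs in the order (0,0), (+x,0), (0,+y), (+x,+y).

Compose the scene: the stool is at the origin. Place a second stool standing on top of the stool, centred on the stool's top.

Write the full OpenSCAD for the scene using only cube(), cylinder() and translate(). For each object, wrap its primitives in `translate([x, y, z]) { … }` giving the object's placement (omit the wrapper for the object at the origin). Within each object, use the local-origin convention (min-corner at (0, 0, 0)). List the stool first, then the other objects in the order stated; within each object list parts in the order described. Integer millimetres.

translate([0, 0, 362]) cube([300, 298, 40]);
translate([18, 18, 0]) cylinder(h = 362, r = 18);
translate([282, 18, 0]) cylinder(h = 362, r = 18);
translate([18, 280, 0]) cylinder(h = 362, r = 18);
translate([282, 280, 0]) cylinder(h = 362, r = 18);
translate([17, 19, 402]) {
  translate([0, 0, 364]) cube([266, 260, 35]);
  cube([34, 34, 364]);
  translate([232, 0, 0]) cube([34, 34, 364]);
  translate([0, 226, 0]) cube([34, 34, 364]);
  translate([232, 226, 0]) cube([34, 34, 364]);
}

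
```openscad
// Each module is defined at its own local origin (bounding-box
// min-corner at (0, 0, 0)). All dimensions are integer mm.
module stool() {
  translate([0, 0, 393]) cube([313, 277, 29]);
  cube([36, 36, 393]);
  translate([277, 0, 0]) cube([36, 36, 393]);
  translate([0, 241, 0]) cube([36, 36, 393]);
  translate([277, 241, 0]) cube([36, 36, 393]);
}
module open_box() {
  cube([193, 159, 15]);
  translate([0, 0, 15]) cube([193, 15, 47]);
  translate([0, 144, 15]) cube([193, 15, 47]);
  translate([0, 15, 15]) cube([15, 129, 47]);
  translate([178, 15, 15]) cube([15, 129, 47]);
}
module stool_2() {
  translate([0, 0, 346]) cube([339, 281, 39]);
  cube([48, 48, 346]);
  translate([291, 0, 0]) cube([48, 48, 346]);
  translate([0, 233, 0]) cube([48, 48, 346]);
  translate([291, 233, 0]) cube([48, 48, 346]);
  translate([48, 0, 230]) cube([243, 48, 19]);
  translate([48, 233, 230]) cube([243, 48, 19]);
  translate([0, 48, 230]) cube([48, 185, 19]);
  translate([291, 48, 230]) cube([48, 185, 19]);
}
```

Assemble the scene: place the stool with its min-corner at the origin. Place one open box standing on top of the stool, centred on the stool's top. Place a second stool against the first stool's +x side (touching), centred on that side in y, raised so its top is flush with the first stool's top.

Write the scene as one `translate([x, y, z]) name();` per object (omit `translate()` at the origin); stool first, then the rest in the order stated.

stool();
translate([60, 59, 422]) open_box();
translate([313, -2, 37]) stool_2();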